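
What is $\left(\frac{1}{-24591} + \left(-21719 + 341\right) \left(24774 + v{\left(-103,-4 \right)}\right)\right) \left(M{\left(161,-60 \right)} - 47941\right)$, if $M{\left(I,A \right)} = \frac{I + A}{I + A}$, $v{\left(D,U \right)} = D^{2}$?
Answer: $\frac{297245090297351300}{8197} \approx 3.6263 \cdot 10^{13}$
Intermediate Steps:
$M{\left(I,A \right)} = 1$ ($M{\left(I,A \right)} = \frac{A + I}{A + I} = 1$)
$\left(\frac{1}{-24591} + \left(-21719 + 341\right) \left(24774 + v{\left(-103,-4 \right)}\right)\right) \left(M{\left(161,-60 \right)} - 47941\right) = \left(\frac{1}{-24591} + \left(-21719 + 341\right) \left(24774 + \left(-103\right)^{2}\right)\right) \left(1 - 47941\right) = \left(- \frac{1}{24591} - 21378 \left(24774 + 10609\right)\right) \left(-47940\right) = \left(- \frac{1}{24591} - 756417774\right) \left(-47940\right) = \left(- \frac{18601069480435}{24591}\right) \left(-47940\right) = \frac{297245090297351300}{8197}$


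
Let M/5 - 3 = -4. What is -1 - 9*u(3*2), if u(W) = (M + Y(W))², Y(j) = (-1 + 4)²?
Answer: -145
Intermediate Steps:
M = -5 (M = 15 + 5*(-4) = 15 - 20 = -5)
Y(j) = 9 (Y(j) = 3² = 9)
u(W) = 16 (u(W) = (-5 + 9)² = 4² = 16)
-1 - 9*u(3*2) = -1 - 9*16 = -1 - 144 = -145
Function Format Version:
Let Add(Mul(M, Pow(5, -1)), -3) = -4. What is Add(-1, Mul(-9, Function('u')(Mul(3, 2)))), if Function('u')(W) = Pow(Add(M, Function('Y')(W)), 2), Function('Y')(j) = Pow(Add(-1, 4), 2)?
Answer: -145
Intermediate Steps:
M = -5 (M = Add(15, Mul(5, -4)) = Add(15, -20) = -5)
Function('Y')(j) = 9 (Function('Y')(j) = Pow(3, 2) = 9)
Function('u')(W) = 16 (Function('u')(W) = Pow(Add(-5, 9), 2) = Pow(4, 2) = 16)
Add(-1, Mul(-9, Function('u')(Mul(3, 2)))) = Add(-1, Mul(-9, 16)) = Add(-1, -144) = -145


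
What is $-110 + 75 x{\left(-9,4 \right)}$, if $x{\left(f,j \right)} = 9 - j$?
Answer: $265$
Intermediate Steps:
$-110 + 75 x{\left(-9,4 \right)} = -110 + 75 \left(9 - 4\right) = -110 + 75 \cdot 5 = -110 + 375 = 265$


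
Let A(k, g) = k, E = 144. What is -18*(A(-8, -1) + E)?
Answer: -2448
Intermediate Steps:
-18*(A(-8, -1) + E) = -18*(-8 + 144) = -18*136 = -2448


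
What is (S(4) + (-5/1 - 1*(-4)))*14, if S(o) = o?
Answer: 42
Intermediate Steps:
(S(4) + (-5/1 - 1*(-4)))*14 = (4 + (-5/1 - 1*(-4)))*14 = (4 + (-5*1 + 4))*14 = (4 + (-5 + 4))*14 = (4 - 1)*14 = 3*14 = 42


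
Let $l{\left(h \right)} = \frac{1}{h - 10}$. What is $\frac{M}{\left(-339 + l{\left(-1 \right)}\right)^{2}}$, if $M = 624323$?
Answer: $\frac{75543083}{13912900} \approx 5.4297$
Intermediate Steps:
$l{\left(h \right)} = \frac{1}{-10 + h}$
$\frac{M}{\left(-339 + l{\left(-1 \right)}\right)^{2}} = \frac{624323}{\left(-339 + \frac{1}{-10 - 1}\right)^{2}} = \frac{624323}{\left(-339 + \frac{1}{-11}\right)^{2}} = \frac{624323}{\left(-339 - \frac{1}{11}\right)^{2}} = \frac{624323}{\left(- \frac{3730}{11}\right)^{2}} = \frac{624323}{\frac{13912900}{121}} = 624323 \cdot \frac{121}{13912900} = \frac{75543083}{13912900}$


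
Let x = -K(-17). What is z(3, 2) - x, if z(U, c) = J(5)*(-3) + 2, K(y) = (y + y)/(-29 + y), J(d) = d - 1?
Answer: -213/23 ≈ -9.2609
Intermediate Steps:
J(d) = -1 + d
K(y) = 2*y/(-29 + y) (K(y) = (2*y)/(-29 + y) = 2*y/(-29 + y))
z(U, c) = -10 (z(U, c) = (-1 + 5)*(-3) + 2 = 4*(-3) + 2 = -12 + 2 = -10)
x = -17/23 (x = -2*(-17)/(-29 - 17) = -2*(-17)/(-46) = -2*(-17)*(-1)/46 = -1*17/23 = -17/23 ≈ -0.73913)
z(3, 2) - x = -10 - 1*(-17/23) = -10 + 17/23 = -213/23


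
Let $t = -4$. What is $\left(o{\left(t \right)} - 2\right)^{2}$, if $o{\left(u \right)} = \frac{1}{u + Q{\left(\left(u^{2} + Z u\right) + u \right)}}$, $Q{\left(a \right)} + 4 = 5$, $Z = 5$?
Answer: $\frac{49}{9} \approx 5.4444$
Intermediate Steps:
$Q{\left(a \right)} = 1$ ($Q{\left(a \right)} = -4 + 5 = 1$)
$o{\left(u \right)} = \frac{1}{1 + u}$ ($o{\left(u \right)} = \frac{1}{u + 1} = \frac{1}{1 + u}$)
$\left(o{\left(t \right)} - 2\right)^{2} = \left(\frac{1}{1 - 4} - 2\right)^{2} = \left(\frac{1}{-3} - 2\right)^{2} = \left(- \frac{1}{3} - 2\right)^{2} = \left(- \frac{7}{3}\right)^{2} = \frac{49}{9}$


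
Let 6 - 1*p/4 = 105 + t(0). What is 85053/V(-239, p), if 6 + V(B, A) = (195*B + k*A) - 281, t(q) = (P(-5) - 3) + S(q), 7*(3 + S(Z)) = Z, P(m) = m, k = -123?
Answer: -85053/3596 ≈ -23.652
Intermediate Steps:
S(Z) = -3 + Z/7
t(q) = -11 + q/7 (t(q) = (-5 - 3) + (-3 + q/7) = -8 + (-3 + q/7) = -11 + q/7)
p = -352 (p = 24 - 4*(105 + (-11 + (1/7)*0)) = 24 - 4*(105 + (-11 + 0)) = 24 - 4*(105 - 11) = 24 - 4*94 = 24 - 376 = -352)
V(B, A) = -287 - 123*A + 195*B (V(B, A) = -6 + ((195*B - 123*A) - 281) = -6 + ((-123*A + 195*B) - 281) = -6 + (-281 - 123*A + 195*B) = -287 - 123*A + 195*B)
85053/V(-239, p) = 85053/(-287 - 123*(-352) + 195*(-239)) = 85053/(-287 + 43296 - 46605) = 85053/(-3596) = 85053*(-1/3596) = -85053/3596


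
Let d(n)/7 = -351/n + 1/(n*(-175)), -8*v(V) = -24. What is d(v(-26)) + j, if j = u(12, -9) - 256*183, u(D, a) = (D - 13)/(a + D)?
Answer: -3575051/75 ≈ -47667.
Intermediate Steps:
v(V) = 3 (v(V) = -⅛*(-24) = 3)
u(D, a) = (-13 + D)/(D + a)
d(n) = -61426/(25*n) (d(n) = 7*(-351/n + 1/(n*(-175))) = 7*(-351/n - 1/175/n) = 7*(-351/n - 1/(175*n)) = 7*(-61426/(175*n)) = -61426/(25*n))
j = -140545/3 (j = (-13 + 12)/(12 - 9) - 256*183 = -1/3 - 46848 = (⅓)*(-1) - 46848 = -⅓ - 46848 = -140545/3 ≈ -46848.)
d(v(-26)) + j = -61426/25/3 - 140545/3 = -61426/25*⅓ - 140545/3 = -61426/75 - 140545/3 = -3575051/75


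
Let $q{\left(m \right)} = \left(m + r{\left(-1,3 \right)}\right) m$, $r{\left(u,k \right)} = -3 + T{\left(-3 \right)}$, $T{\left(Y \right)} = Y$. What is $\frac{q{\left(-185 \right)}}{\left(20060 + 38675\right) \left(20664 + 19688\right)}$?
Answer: $\frac{7067}{474014944} \approx 1.4909 \cdot 10^{-5}$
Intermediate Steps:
$r{\left(u,k \right)} = -6$ ($r{\left(u,k \right)} = -3 - 3 = -6$)
$q{\left(m \right)} = m \left(-6 + m\right)$ ($q{\left(m \right)} = \left(m - 6\right) m = \left(-6 + m\right) m = m \left(-6 + m\right)$)
$\frac{q{\left(-185 \right)}}{\left(20060 + 38675\right) \left(20664 + 19688\right)} = \frac{\left(-185\right) \left(-6 - 185\right)}{\left(20060 + 38675\right) \left(20664 + 19688\right)} = \frac{\left(-185\right) \left(-191\right)}{58735 \cdot 40352} = \frac{35335}{2370074720} = 35335 \cdot \frac{1}{2370074720} = \frac{7067}{474014944}$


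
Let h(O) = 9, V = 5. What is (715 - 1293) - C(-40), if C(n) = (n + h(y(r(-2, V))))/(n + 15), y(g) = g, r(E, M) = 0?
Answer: -14481/25 ≈ -579.24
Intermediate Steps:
C(n) = (9 + n)/(15 + n) (C(n) = (n + 9)/(n + 15) = (9 + n)/(15 + n))
(715 - 1293) - C(-40) = (715 - 1293) - (9 - 40)/(15 - 40) = -578 - (-31)/(-25) = -578 - (-1)*(-31)/25 = -578 - 1*31/25 = -578 - 31/25 = -14481/25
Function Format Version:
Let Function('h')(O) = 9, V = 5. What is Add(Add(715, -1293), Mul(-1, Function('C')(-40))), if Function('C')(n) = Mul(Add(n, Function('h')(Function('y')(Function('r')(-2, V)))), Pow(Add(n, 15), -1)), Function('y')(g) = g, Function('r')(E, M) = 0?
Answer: Rational(-14481, 25) ≈ -579.24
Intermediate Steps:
Function('C')(n) = Mul(Pow(Add(15, n), -1), Add(9, n)) (Function('C')(n) = Mul(Add(n, 9), Pow(Add(n, 15), -1)) = Mul(Add(9, n), Pow(Add(15, n), -1)) = Mul(Pow(Add(15, n), -1), Add(9, n)))
Add(Add(715, -1293), Mul(-1, Function('C')(-40))) = Add(Add(715, -1293), Mul(-1, Mul(Pow(Add(15, -40), -1), Add(9, -40)))) = Add(-578, Mul(-1, Mul(Pow(-25, -1), -31))) = Add(-578, Mul(-1, Mul(Rational(-1, 25), -31))) = Add(-578, Mul(-1, Rational(31, 25))) = Add(-578, Rational(-31, 25)) = Rational(-14481, 25)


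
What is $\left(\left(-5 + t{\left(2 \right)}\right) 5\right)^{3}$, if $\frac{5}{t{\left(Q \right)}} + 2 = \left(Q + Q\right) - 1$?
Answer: $0$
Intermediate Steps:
$t{\left(Q \right)} = \frac{5}{-3 + 2 Q}$ ($t{\left(Q \right)} = \frac{5}{-2 + \left(\left(Q + Q\right) - 1\right)} = \frac{5}{-2 + \left(2 Q - 1\right)} = \frac{5}{-2 + \left(-1 + 2 Q\right)} = \frac{5}{-3 + 2 Q}$)
$\left(\left(-5 + t{\left(2 \right)}\right) 5\right)^{3} = \left(\left(-5 + \frac{5}{-3 + 2 \cdot 2}\right) 5\right)^{3} = \left(\left(-5 + \frac{5}{-3 + 4}\right) 5\right)^{3} = \left(\left(-5 + \frac{5}{1}\right) 5\right)^{3} = \left(\left(-5 + 5 \cdot 1\right) 5\right)^{3} = \left(\left(-5 + 5\right) 5\right)^{3} = \left(0 \cdot 5\right)^{3} = 0^{3} = 0$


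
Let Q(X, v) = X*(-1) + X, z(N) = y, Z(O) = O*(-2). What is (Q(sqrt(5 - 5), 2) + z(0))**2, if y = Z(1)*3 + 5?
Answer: 1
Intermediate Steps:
Z(O) = -2*O
y = -1 (y = -2*1*3 + 5 = -2*3 + 5 = -6 + 5 = -1)
z(N) = -1
Q(X, v) = 0 (Q(X, v) = -X + X = 0)
(Q(sqrt(5 - 5), 2) + z(0))**2 = (0 - 1)**2 = (-1)**2 = 1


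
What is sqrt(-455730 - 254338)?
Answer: 2*I*sqrt(177517) ≈ 842.66*I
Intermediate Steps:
sqrt(-455730 - 254338) = sqrt(-710068) = 2*I*sqrt(177517)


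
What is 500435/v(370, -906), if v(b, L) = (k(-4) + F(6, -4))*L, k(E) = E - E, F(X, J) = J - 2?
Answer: 500435/5436 ≈ 92.059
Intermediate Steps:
F(X, J) = -2 + J
k(E) = 0
v(b, L) = -6*L (v(b, L) = (0 + (-2 - 4))*L = (0 - 6)*L = -6*L)
500435/v(370, -906) = 500435/((-6*(-906))) = 500435/5436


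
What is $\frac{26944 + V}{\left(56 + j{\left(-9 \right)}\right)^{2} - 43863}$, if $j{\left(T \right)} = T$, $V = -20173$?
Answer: $- \frac{6771}{41654} \approx -0.16255$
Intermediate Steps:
$\frac{26944 + V}{\left(56 + j{\left(-9 \right)}\right)^{2} - 43863} = \frac{26944 - 20173}{\left(56 - 9\right)^{2} - 43863} = \frac{6771}{47^{2} - 43863} = \frac{6771}{2209 - 43863} = \frac{6771}{-41654} = 6771 \left(- \frac{1}{41654}\right) = - \frac{6771}{41654}$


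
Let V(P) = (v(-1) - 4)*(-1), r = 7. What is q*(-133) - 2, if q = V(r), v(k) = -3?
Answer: -933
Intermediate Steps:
V(P) = 7 (V(P) = (-3 - 4)*(-1) = -7*(-1) = 7)
q = 7
q*(-133) - 2 = 7*(-133) - 2 = -931 - 2 = -933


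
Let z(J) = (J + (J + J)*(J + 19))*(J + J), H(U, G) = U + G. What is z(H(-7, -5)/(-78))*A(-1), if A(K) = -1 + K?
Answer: -8176/2197 ≈ -3.7214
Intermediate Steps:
H(U, G) = G + U
z(J) = 2*J*(J + 2*J*(19 + J)) (z(J) = (J + (2*J)*(19 + J))*(2*J) = (J + 2*J*(19 + J))*(2*J) = 2*J*(J + 2*J*(19 + J)))
z(H(-7, -5)/(-78))*A(-1) = (((-5 - 7)/(-78))²*(78 + 4*((-5 - 7)/(-78))))*(-1 - 1) = ((-12*(-1/78))²*(78 + 4*(-12*(-1/78))))*(-2) = ((2/13)²*(78 + 4*(2/13)))*(-2) = (4*(78 + 8/13)/169)*(-2) = ((4/169)*(1022/13))*(-2) = (4088/2197)*(-2) = -8176/2197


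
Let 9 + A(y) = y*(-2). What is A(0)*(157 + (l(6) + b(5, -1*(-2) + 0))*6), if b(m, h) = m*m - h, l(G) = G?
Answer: -2979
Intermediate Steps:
A(y) = -9 - 2*y (A(y) = -9 + y*(-2) = -9 - 2*y)
b(m, h) = m² - h
A(0)*(157 + (l(6) + b(5, -1*(-2) + 0))*6) = (-9 - 2*0)*(157 + (6 + (5² - (-1*(-2) + 0)))*6) = (-9 + 0)*(157 + (6 + (25 - (2 + 0)))*6) = -9*(157 + (6 + (25 - 1*2))*6) = -9*(157 + (6 + (25 - 2))*6) = -9*(157 + (6 + 23)*6) = -9*(157 + 29*6) = -9*(157 + 174) = -9*331 = -2979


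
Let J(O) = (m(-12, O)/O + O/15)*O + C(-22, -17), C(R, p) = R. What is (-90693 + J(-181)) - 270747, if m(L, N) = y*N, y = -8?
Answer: -5367449/15 ≈ -3.5783e+5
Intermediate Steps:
m(L, N) = -8*N
J(O) = -22 + O*(-8 + O/15) (J(O) = ((-8*O)/O + O/15)*O - 22 = (-8 + O*(1/15))*O - 22 = (-8 + O/15)*O - 22 = O*(-8 + O/15) - 22 = -22 + O*(-8 + O/15))
(-90693 + J(-181)) - 270747 = (-90693 + (-22 - 8*(-181) + (1/15)*(-181)**2)) - 270747 = (-90693 + (-22 + 1448 + (1/15)*32761)) - 270747 = (-90693 + (-22 + 1448 + 32761/15)) - 270747 = (-90693 + 54151/15) - 270747 = -1306244/15 - 270747 = -5367449/15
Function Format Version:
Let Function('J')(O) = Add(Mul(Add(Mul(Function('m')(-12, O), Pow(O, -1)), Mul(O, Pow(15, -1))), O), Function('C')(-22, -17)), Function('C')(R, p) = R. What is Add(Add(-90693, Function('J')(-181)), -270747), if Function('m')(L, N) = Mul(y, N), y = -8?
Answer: Rational(-5367449, 15) ≈ -3.5783e+5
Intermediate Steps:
Function('m')(L, N) = Mul(-8, N)
Function('J')(O) = Add(-22, Mul(O, Add(-8, Mul(Rational(1, 15), O)))) (Function('J')(O) = Add(Mul(Add(Mul(Mul(-8, O), Pow(O, -1)), Mul(O, Pow(15, -1))), O), -22) = Add(Mul(Add(-8, Mul(O, Rational(1, 15))), O), -22) = Add(Mul(Add(-8, Mul(Rational(1, 15), O)), O), -22) = Add(Mul(O, Add(-8, Mul(Rational(1, 15), O))), -22) = Add(-22, Mul(O, Add(-8, Mul(Rational(1, 15), O)))))
Add(Add(-90693, Function('J')(-181)), -270747) = Add(Add(-90693, Add(-22, Mul(-8, -181), Mul(Rational(1, 15), Pow(-181, 2)))), -270747) = Add(Add(-90693, Add(-22, 1448, Mul(Rational(1, 15), 32761))), -270747) = Add(Add(-90693, Add(-22, 1448, Rational(32761, 15))), -270747) = Add(Add(-90693, Rational(54151, 15)), -270747) = Add(Rational(-1306244, 15), -270747) = Rational(-5367449, 15)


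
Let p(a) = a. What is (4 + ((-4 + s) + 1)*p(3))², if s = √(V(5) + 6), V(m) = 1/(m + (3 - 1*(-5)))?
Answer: 1036/13 - 30*√1027/13 ≈ 5.7381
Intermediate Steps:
V(m) = 1/(8 + m) (V(m) = 1/(m + (3 + 5)) = 1/(m + 8) = 1/(8 + m))
s = √1027/13 (s = √(1/(8 + 5) + 6) = √(1/13 + 6) = √(79/13) = √1027/13 ≈ 2.4651)
(4 + ((-4 + s) + 1)*p(3))² = (4 + ((-4 + √1027/13) + 1)*3)² = (4 + (-3 + √1027/13)*3)² = (4 + (-9 + 3*√1027/13))² = (-5 + 3*√1027/13)²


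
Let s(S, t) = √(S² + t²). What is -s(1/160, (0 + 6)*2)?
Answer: -√3686401/160 ≈ -12.000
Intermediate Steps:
-s(1/160, (0 + 6)*2) = -√((1/160)² + ((0 + 6)*2)²) = -√((1/160)² + (6*2)²) = -√(1/25600 + 12²) = -√(1/25600 + 144) = -√(3686401/25600) = -√3686401/160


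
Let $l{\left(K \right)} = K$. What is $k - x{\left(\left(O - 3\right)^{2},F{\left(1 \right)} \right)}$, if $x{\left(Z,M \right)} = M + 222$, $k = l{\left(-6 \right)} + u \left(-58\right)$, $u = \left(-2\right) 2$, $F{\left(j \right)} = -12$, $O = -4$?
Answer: $16$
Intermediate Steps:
$u = -4$
$k = 226$ ($k = -6 - -232 = -6 + 232 = 226$)
$x{\left(Z,M \right)} = 222 + M$
$k - x{\left(\left(O - 3\right)^{2},F{\left(1 \right)} \right)} = 226 - \left(222 - 12\right) = 226 - 210 = 16$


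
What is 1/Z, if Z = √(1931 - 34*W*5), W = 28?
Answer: -I*√2829/2829 ≈ -0.018801*I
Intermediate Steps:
Z = I*√2829 (Z = √(1931 - 34*28*5) = √(1931 - 952*5) = √(1931 - 4760) = √(-2829) = I*√2829 ≈ 53.188*I)
1/Z = 1/(I*√2829) = -I*√2829/2829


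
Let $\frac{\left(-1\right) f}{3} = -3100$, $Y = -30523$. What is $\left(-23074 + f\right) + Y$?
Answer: $-44297$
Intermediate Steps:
$f = 9300$ ($f = \left(-3\right) \left(-3100\right) = 9300$)
$\left(-23074 + f\right) + Y = \left(-23074 + 9300\right) - 30523 = -13774 - 30523 = -44297$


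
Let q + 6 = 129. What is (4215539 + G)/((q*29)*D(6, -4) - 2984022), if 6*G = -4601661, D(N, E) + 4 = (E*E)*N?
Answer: -6897191/5311716 ≈ -1.2985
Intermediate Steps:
q = 123 (q = -6 + 129 = 123)
D(N, E) = -4 + N*E² (D(N, E) = -4 + (E*E)*N = -4 + E²*N = -4 + N*E²)
G = -1533887/2 (G = (⅙)*(-4601661) = -1533887/2 ≈ -7.6694e+5)
(4215539 + G)/((q*29)*D(6, -4) - 2984022) = (4215539 - 1533887/2)/((123*29)*(-4 + 6*(-4)²) - 2984022) = 6897191/(2*(3567*(-4 + 6*16) - 2984022)) = 6897191/(2*(3567*(-4 + 96) - 2984022)) = 6897191/(2*(3567*92 - 2984022)) = 6897191/(2*(328164 - 2984022)) = (6897191/2)/(-2655858) = (6897191/2)*(-1/2655858) = -6897191/5311716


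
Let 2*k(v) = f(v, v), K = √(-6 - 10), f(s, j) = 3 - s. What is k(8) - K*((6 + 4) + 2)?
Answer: -5/2 - 48*I ≈ -2.5 - 48.0*I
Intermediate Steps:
K = 4*I (K = √(-16) = 4*I ≈ 4.0*I)
k(v) = 3/2 - v/2 (k(v) = (3 - v)/2 = 3/2 - v/2)
k(8) - K*((6 + 4) + 2) = (3/2 - ½*8) - 4*I*((6 + 4) + 2) = (3/2 - 4) - 4*I*(10 + 2) = -5/2 - 4*I*12 = -5/2 - 48*I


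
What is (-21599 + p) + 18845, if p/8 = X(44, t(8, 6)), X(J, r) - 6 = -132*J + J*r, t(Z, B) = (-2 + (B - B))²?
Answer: -47762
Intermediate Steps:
t(Z, B) = 4 (t(Z, B) = (-2 + 0)² = (-2)² = 4)
X(J, r) = 6 - 132*J + J*r (X(J, r) = 6 + (-132*J + J*r) = 6 - 132*J + J*r)
p = -45008 (p = 8*(6 - 132*44 + 44*4) = 8*(6 - 5808 + 176) = 8*(-5626) = -45008)
(-21599 + p) + 18845 = (-21599 - 45008) + 18845 = -66607 + 18845 = -47762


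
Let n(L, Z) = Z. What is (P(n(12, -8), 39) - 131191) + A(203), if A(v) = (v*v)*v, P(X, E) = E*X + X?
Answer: 8233916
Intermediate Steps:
P(X, E) = X + E*X
A(v) = v³ (A(v) = v²*v = v³)
(P(n(12, -8), 39) - 131191) + A(203) = (-8*(1 + 39) - 131191) + 203³ = (-8*40 - 131191) + 8365427 = (-320 - 131191) + 8365427 = -131511 + 8365427 = 8233916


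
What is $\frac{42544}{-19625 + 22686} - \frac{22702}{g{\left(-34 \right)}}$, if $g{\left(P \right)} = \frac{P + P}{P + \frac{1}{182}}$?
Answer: $- \frac{214706595585}{18941468} \approx -11335.0$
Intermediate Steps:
$g{\left(P \right)} = \frac{2 P}{\frac{1}{182} + P}$ ($g{\left(P \right)} = \frac{2 P}{P + \frac{1}{182}} = \frac{2 P}{\frac{1}{182} + P}$)
$\frac{42544}{-19625 + 22686} - \frac{22702}{g{\left(-34 \right)}} = \frac{42544}{-19625 + 22686} - \frac{22702}{364 \left(-34\right) \frac{1}{1 + 182 \left(-34\right)}} = \frac{42544}{3061} - \frac{22702}{364 \left(-34\right) \frac{1}{1 - 6188}} = 42544 \cdot \frac{1}{3061} - \frac{22702}{364 \left(-34\right) \frac{1}{-6187}} = \frac{42544}{3061} - \frac{22702}{364 \left(-34\right) \left(- \frac{1}{6187}\right)} = \frac{42544}{3061} - \frac{22702}{\frac{12376}{6187}} = \frac{42544}{3061} - \frac{70228637}{6188} = - \frac{214706595585}{18941468}$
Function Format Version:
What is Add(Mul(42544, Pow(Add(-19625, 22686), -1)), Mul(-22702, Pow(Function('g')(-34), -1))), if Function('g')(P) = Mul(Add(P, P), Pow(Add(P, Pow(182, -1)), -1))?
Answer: Rational(-214706595585, 18941468) ≈ -11335.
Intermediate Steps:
Function('g')(P) = Mul(2, P, Pow(Add(Rational(1, 182), P), -1)) (Function('g')(P) = Mul(Mul(2, P), Pow(Add(P, Rational(1, 182)), -1)) = Mul(Mul(2, P), Pow(Add(Rational(1, 182), P), -1)) = Mul(2, P, Pow(Add(Rational(1, 182), P), -1)))
Add(Mul(42544, Pow(Add(-19625, 22686), -1)), Mul(-22702, Pow(Function('g')(-34), -1))) = Add(Mul(42544, Pow(Add(-19625, 22686), -1)), Mul(-22702, Pow(Mul(364, -34, Pow(Add(1, Mul(182, -34)), -1)), -1))) = Add(Mul(42544, Pow(3061, -1)), Mul(-22702, Pow(Mul(364, -34, Pow(Add(1, -6188), -1)), -1))) = Add(Mul(42544, Rational(1, 3061)), Mul(-22702, Pow(Mul(364, -34, Pow(-6187, -1)), -1))) = Add(Rational(42544, 3061), Mul(-22702, Pow(Mul(364, -34, Rational(-1, 6187)), -1))) = Add(Rational(42544, 3061), Mul(-22702, Pow(Rational(12376, 6187), -1))) = Add(Rational(42544, 3061), Mul(-22702, Rational(6187, 12376))) = Add(Rational(42544, 3061), Rational(-70228637, 6188)) = Rational(-214706595585, 18941468)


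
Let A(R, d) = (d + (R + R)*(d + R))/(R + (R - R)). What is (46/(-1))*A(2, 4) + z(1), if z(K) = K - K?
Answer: -644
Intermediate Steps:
z(K) = 0
A(R, d) = (d + 2*R*(R + d))/R (A(R, d) = (d + (2*R)*(R + d))/(R + 0) = (d + 2*R*(R + d))/R)
(46/(-1))*A(2, 4) + z(1) = (46/(-1))*((4 + 2*2*(2 + 4))/2) + 0 = (46*(-1))*((4 + 2*2*6)/2) + 0 = -23*(4 + 24) + 0 = -23*28 + 0 = -46*14 + 0 = -644 + 0 = -644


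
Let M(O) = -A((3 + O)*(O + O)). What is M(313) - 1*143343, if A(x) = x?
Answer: -341159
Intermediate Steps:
M(O) = -2*O*(3 + O) (M(O) = -(3 + O)*(O + O) = -(3 + O)*2*O = -2*O*(3 + O))
M(313) - 1*143343 = -2*313*(3 + 313) - 1*143343 = -2*313*316 - 143343 = -197816 - 143343 = -341159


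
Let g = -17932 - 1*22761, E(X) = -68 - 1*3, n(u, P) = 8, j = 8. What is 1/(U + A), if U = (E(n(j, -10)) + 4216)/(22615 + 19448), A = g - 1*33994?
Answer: -42063/3141555136 ≈ -1.3389e-5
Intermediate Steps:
E(X) = -71 (E(X) = -68 - 3 = -71)
g = -40693 (g = -17932 - 22761 = -40693)
A = -74687 (A = -40693 - 1*33994 = -40693 - 33994 = -74687)
U = 4145/42063 (U = (-71 + 4216)/(22615 + 19448) = 4145/42063 ≈ 0.098543)
1/(U + A) = 1/(4145/42063 - 74687) = 1/(-3141555136/42063) = -42063/3141555136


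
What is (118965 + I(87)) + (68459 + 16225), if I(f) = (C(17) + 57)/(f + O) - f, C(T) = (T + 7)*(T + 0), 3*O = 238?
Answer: 101578833/499 ≈ 2.0356e+5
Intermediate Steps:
O = 238/3 (O = (⅓)*238 = 238/3 ≈ 79.333)
C(T) = T*(7 + T) (C(T) = (7 + T)*T = T*(7 + T))
I(f) = -f + 465/(238/3 + f) (I(f) = (17*(7 + 17) + 57)/(f + 238/3) - f = (17*24 + 57)/(238/3 + f) - f = (408 + 57)/(238/3 + f) - f = 465/(238/3 + f) - f = -f + 465/(238/3 + f))
(118965 + I(87)) + (68459 + 16225) = (118965 + (1395 - 238*87 - 3*87²)/(238 + 3*87)) + (68459 + 16225) = (118965 + (1395 - 20706 - 3*7569)/(238 + 261)) + 84684 = (118965 + (1395 - 20706 - 22707)/499) + 84684 = (118965 + (1/499)*(-42018)) + 84684 = (118965 - 42018/499) + 84684 = 59321517/499 + 84684 = 101578833/499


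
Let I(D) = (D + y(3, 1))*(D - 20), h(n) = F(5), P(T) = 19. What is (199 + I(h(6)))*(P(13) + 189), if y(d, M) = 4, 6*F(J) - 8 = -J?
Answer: 23140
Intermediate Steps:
F(J) = 4/3 - J/6 (F(J) = 4/3 + (-J)/6 = 4/3 - J/6)
h(n) = ½ (h(n) = 4/3 - ⅙*5 = 4/3 - ⅚ = ½)
I(D) = (-20 + D)*(4 + D) (I(D) = (D + 4)*(D - 20) = (4 + D)*(-20 + D) = (-20 + D)*(4 + D))
(199 + I(h(6)))*(P(13) + 189) = (199 + (-80 + (½)² - 16*½))*(19 + 189) = (199 + (-80 + ¼ - 8))*208 = (199 - 351/4)*208 = (445/4)*208 = 23140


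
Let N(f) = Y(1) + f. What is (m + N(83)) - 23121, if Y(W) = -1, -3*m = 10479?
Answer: -26532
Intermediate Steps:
m = -3493 (m = -⅓*10479 = -3493)
N(f) = -1 + f
(m + N(83)) - 23121 = (-3493 + (-1 + 83)) - 23121 = (-3493 + 82) - 23121 = -3411 - 23121 = -26532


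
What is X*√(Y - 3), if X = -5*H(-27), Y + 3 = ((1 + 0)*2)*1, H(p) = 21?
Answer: -210*I ≈ -210.0*I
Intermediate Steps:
Y = -1 (Y = -3 + ((1 + 0)*2)*1 = -3 + (1*2)*1 = -3 + 2*1 = -3 + 2 = -1)
X = -105 (X = -5*21 = -105)
X*√(Y - 3) = -105*√(-1 - 3) = -210*I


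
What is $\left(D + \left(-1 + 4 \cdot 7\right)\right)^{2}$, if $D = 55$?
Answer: $6724$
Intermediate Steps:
$\left(D + \left(-1 + 4 \cdot 7\right)\right)^{2} = \left(55 + \left(-1 + 4 \cdot 7\right)\right)^{2} = \left(55 + \left(-1 + 28\right)\right)^{2} = \left(55 + 27\right)^{2} = 82^{2} = 6724$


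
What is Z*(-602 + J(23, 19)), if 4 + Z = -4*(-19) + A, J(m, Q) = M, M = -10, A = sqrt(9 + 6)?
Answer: -44064 - 612*sqrt(15) ≈ -46434.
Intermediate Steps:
A = sqrt(15) ≈ 3.8730
J(m, Q) = -10
Z = 72 + sqrt(15) (Z = -4 + (-4*(-19) + sqrt(15)) = -4 + (76 + sqrt(15)) = 72 + sqrt(15) ≈ 75.873)
Z*(-602 + J(23, 19)) = (72 + sqrt(15))*(-602 - 10) = (72 + sqrt(15))*(-612) = -44064 - 612*sqrt(15)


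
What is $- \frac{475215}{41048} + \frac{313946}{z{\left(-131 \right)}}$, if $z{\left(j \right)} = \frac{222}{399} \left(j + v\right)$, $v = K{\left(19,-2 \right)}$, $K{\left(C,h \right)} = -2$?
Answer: $- \frac{6461010659}{1518776} \approx -4254.1$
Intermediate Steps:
$v = -2$
$z{\left(j \right)} = - \frac{148}{133} + \frac{74 j}{133}$ ($z{\left(j \right)} = \frac{222}{399} \left(j - 2\right) = 222 \cdot \frac{1}{399} \left(-2 + j\right) = \frac{74 \left(-2 + j\right)}{133} = - \frac{148}{133} + \frac{74 j}{133}$)
$- \frac{475215}{41048} + \frac{313946}{z{\left(-131 \right)}} = - \frac{475215}{41048} + \frac{313946}{- \frac{148}{133} + \frac{74}{133} \left(-131\right)} = \left(-475215\right) \frac{1}{41048} + \frac{313946}{- \frac{148}{133} - \frac{9694}{133}} = - \frac{475215}{41048} + \frac{313946}{-74} = - \frac{475215}{41048} + 313946 \left(- \frac{1}{74}\right) = - \frac{475215}{41048} - \frac{156973}{37} = - \frac{6461010659}{1518776}$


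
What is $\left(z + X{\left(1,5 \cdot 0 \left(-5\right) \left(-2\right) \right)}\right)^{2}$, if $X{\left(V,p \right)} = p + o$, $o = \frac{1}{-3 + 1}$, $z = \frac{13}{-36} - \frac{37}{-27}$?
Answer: $\frac{3025}{11664} \approx 0.25935$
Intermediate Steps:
$z = \frac{109}{108}$ ($z = 13 \left(- \frac{1}{36}\right) - - \frac{37}{27} = - \frac{13}{36} + \frac{37}{27} = \frac{109}{108} \approx 1.0093$)
$o = - \frac{1}{2}$ ($o = \frac{1}{-2} = - \frac{1}{2} \approx -0.5$)
$X{\left(V,p \right)} = - \frac{1}{2} + p$ ($X{\left(V,p \right)} = p - \frac{1}{2} = - \frac{1}{2} + p$)
$\left(z + X{\left(1,5 \cdot 0 \left(-5\right) \left(-2\right) \right)}\right)^{2} = \left(\frac{109}{108} - \left(\frac{1}{2} - 5 \cdot 0 \left(-5\right) \left(-2\right)\right)\right)^{2} = \left(\frac{109}{108} - \left(\frac{1}{2} - 5 \cdot 0 \left(-2\right)\right)\right)^{2} = \left(\frac{109}{108} + \left(- \frac{1}{2} + 0 \left(-2\right)\right)\right)^{2} = \left(\frac{109}{108} + \left(- \frac{1}{2} + 0\right)\right)^{2} = \left(\frac{109}{108} - \frac{1}{2}\right)^{2} = \left(\frac{55}{108}\right)^{2} = \frac{3025}{11664}$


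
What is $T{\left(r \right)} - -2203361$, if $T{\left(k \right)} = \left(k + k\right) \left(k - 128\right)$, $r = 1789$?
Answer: $8146419$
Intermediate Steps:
$T{\left(k \right)} = 2 k \left(-128 + k\right)$
$T{\left(r \right)} - -2203361 = 2 \cdot 1789 \left(-128 + 1789\right) - -2203361 = 2 \cdot 1789 \cdot 1661 + 2203361 = 5943058 + 2203361 = 8146419$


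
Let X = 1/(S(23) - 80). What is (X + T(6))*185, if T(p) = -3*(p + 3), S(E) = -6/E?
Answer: -9225025/1846 ≈ -4997.3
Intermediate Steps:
X = -23/1846 (X = 1/(-6/23 - 80) = 1/(-1846/23) = -23/1846 ≈ -0.012459)
T(p) = -9 - 3*p (T(p) = -3*(3 + p) = -9 - 3*p)
(X + T(6))*185 = (-23/1846 + (-9 - 3*6))*185 = (-23/1846 + (-9 - 18))*185 = (-23/1846 - 27)*185 = -49865/1846*185 = -9225025/1846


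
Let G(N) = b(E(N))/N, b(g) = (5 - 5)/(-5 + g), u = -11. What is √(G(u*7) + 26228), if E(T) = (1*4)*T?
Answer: 2*√6557 ≈ 161.95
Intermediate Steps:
E(T) = 4*T
b(g) = 0 (b(g) = 0/(-5 + g) = 0)
G(N) = 0 (G(N) = 0/N = 0)
√(G(u*7) + 26228) = √(0 + 26228) = √26228 = 2*√6557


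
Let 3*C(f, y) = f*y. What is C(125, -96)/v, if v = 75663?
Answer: -4000/75663 ≈ -0.052866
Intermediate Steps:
C(f, y) = f*y/3 (C(f, y) = (f*y)/3 = f*y/3)
C(125, -96)/v = ((⅓)*125*(-96))/75663 = -4000*1/75663 = -4000/75663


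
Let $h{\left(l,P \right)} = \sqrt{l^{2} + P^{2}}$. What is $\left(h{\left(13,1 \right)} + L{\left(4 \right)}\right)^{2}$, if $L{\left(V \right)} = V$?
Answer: $\left(4 + \sqrt{170}\right)^{2} \approx 290.31$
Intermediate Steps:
$h{\left(l,P \right)} = \sqrt{P^{2} + l^{2}}$
$\left(h{\left(13,1 \right)} + L{\left(4 \right)}\right)^{2} = \left(\sqrt{1^{2} + 13^{2}} + 4\right)^{2} = \left(\sqrt{1 + 169} + 4\right)^{2} = \left(\sqrt{170} + 4\right)^{2} = \left(4 + \sqrt{170}\right)^{2}$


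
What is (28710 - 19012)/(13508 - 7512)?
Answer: 4849/2998 ≈ 1.6174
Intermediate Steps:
(28710 - 19012)/(13508 - 7512) = 9698/5996 = 9698*(1/5996) = 4849/2998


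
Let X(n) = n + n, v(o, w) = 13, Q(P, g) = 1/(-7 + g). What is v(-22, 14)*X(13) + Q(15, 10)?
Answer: 1015/3 ≈ 338.33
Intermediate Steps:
X(n) = 2*n
v(-22, 14)*X(13) + Q(15, 10) = 13*(2*13) + 1/(-7 + 10) = 13*26 + 1/3 = 338 + ⅓ = 1015/3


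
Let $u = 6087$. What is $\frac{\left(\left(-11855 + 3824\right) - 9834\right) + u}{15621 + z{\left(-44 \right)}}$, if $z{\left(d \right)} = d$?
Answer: $- \frac{11778}{15577} \approx -0.75611$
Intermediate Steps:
$\frac{\left(\left(-11855 + 3824\right) - 9834\right) + u}{15621 + z{\left(-44 \right)}} = \frac{\left(\left(-11855 + 3824\right) - 9834\right) + 6087}{15621 - 44} = \frac{\left(-8031 - 9834\right) + 6087}{15577} = \left(-17865 + 6087\right) \frac{1}{15577} = \left(-11778\right) \frac{1}{15577} = - \frac{11778}{15577}$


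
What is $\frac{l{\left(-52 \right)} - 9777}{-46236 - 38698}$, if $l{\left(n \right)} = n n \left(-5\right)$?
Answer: $\frac{23297}{84934} \approx 0.2743$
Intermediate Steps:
$l{\left(n \right)} = - 5 n^{2}$ ($l{\left(n \right)} = n^{2} \left(-5\right) = - 5 n^{2}$)
$\frac{l{\left(-52 \right)} - 9777}{-46236 - 38698} = \frac{- 5 \left(-52\right)^{2} - 9777}{-46236 - 38698} = \frac{\left(-5\right) 2704 - 9777}{-84934} = \left(-13520 - 9777\right) \left(- \frac{1}{84934}\right) = \left(-23297\right) \left(- \frac{1}{84934}\right) = \frac{23297}{84934}$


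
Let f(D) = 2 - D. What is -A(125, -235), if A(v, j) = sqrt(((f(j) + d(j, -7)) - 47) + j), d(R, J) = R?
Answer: -2*I*sqrt(70) ≈ -16.733*I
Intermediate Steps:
A(v, j) = sqrt(-45 + j) (A(v, j) = sqrt((((2 - j) + j) - 47) + j) = sqrt((2 - 47) + j) = sqrt(-45 + j))
-A(125, -235) = -sqrt(-45 - 235) = -sqrt(-280) = -2*I*sqrt(70)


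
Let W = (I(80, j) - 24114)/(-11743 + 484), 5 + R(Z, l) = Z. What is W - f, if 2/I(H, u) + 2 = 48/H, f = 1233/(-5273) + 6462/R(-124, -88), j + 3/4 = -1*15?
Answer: 937615307705/17869980807 ≈ 52.469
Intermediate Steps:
R(Z, l) = -5 + Z
j = -63/4 (j = -¾ - 1*15 = -¾ - 15 = -63/4 ≈ -15.750)
f = -11411061/226739 (f = 1233/(-5273) + 6462/(-5 - 124) = 1233*(-1/5273) + 6462/(-129) = -1233/5273 + 6462*(-1/129) = -1233/5273 - 2154/43 = -11411061/226739 ≈ -50.327)
I(H, u) = 2/(-2 + 48/H)
W = 168808/78813 (W = (-1*80/(-24 + 80) - 24114)/(-11743 + 484) = (-1*80/56 - 24114)/(-11259) = (-1*80*1/56 - 24114)*(-1/11259) = (-10/7 - 24114)*(-1/11259) = -168808/7*(-1/11259) = 168808/78813 ≈ 2.1419)
W - f = 168808/78813 - 1*(-11411061/226739) = 168808/78813 + 11411061/226739 = 937615307705/17869980807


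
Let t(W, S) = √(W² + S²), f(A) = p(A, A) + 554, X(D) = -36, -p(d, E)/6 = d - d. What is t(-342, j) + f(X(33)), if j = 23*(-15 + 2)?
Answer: 554 + √206365 ≈ 1008.3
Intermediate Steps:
p(d, E) = 0 (p(d, E) = -6*(d - d) = -6*0 = 0)
f(A) = 554 (f(A) = 0 + 554 = 554)
j = -299 (j = 23*(-13) = -299)
t(W, S) = √(S² + W²)
t(-342, j) + f(X(33)) = √((-299)² + (-342)²) + 554 = √(89401 + 116964) + 554 = √206365 + 554 = 554 + √206365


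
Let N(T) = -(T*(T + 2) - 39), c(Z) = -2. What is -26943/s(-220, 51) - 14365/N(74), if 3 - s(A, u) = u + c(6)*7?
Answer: 30193013/37978 ≈ 795.01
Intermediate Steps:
N(T) = 39 - T*(2 + T) (N(T) = -(T*(2 + T) - 39) = -(-39 + T*(2 + T)) = 39 - T*(2 + T))
s(A, u) = 17 - u (s(A, u) = 3 - (u - 2*7) = 3 - (u - 14) = 3 - (-14 + u) = 3 + (14 - u) = 17 - u)
-26943/s(-220, 51) - 14365/N(74) = -26943/(17 - 1*51) - 14365/(39 - 1*74² - 2*74) = -26943/(17 - 51) - 14365/(39 - 1*5476 - 148) = -26943/(-34) - 14365/(39 - 5476 - 148) = -26943*(-1/34) - 14365/(-5585) = 26943/34 - 14365*(-1/5585) = 26943/34 + 2873/1117 = 30193013/37978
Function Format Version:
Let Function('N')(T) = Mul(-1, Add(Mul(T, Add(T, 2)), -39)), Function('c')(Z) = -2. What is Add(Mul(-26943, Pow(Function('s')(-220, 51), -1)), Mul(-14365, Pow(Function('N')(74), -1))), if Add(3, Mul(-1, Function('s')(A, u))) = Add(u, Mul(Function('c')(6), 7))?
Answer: Rational(30193013, 37978) ≈ 795.01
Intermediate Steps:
Function('N')(T) = Add(39, Mul(-1, T, Add(2, T))) (Function('N')(T) = Mul(-1, Add(Mul(T, Add(2, T)), -39)) = Mul(-1, Add(-39, Mul(T, Add(2, T)))) = Add(39, Mul(-1, T, Add(2, T))))
Function('s')(A, u) = Add(17, Mul(-1, u)) (Function('s')(A, u) = Add(3, Mul(-1, Add(u, Mul(-2, 7)))) = Add(3, Mul(-1, Add(u, -14))) = Add(3, Mul(-1, Add(-14, u))) = Add(3, Add(14, Mul(-1, u))) = Add(17, Mul(-1, u)))
Add(Mul(-26943, Pow(Function('s')(-220, 51), -1)), Mul(-14365, Pow(Function('N')(74), -1))) = Add(Mul(-26943, Pow(Add(17, Mul(-1, 51)), -1)), Mul(-14365, Pow(Add(39, Mul(-1, Pow(74, 2)), Mul(-2, 74)), -1))) = Add(Mul(-26943, Pow(Add(17, -51), -1)), Mul(-14365, Pow(Add(39, Mul(-1, 5476), -148), -1))) = Add(Mul(-26943, Pow(-34, -1)), Mul(-14365, Pow(Add(39, -5476, -148), -1))) = Add(Mul(-26943, Rational(-1, 34)), Mul(-14365, Pow(-5585, -1))) = Add(Rational(26943, 34), Mul(-14365, Rational(-1, 5585))) = Add(Rational(26943, 34), Rational(2873, 1117)) = Rational(30193013, 37978)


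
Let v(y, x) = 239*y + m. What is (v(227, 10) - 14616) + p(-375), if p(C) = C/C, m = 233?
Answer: 39871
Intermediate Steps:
v(y, x) = 233 + 239*y (v(y, x) = 239*y + 233 = 233 + 239*y)
p(C) = 1
(v(227, 10) - 14616) + p(-375) = ((233 + 239*227) - 14616) + 1 = ((233 + 54253) - 14616) + 1 = (54486 - 14616) + 1 = 39870 + 1 = 39871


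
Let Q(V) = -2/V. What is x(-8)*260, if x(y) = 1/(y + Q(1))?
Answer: -26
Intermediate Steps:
x(y) = 1/(-2 + y) (x(y) = 1/(y - 2/1) = 1/(y - 2*1) = 1/(y - 2) = 1/(-2 + y))
x(-8)*260 = 260/(-2 - 8) = 260/(-10) = -⅒*260 = -26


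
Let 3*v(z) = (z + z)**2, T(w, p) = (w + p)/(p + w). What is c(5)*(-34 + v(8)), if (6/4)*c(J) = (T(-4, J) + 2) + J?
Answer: 2464/9 ≈ 273.78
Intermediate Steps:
T(w, p) = 1 (T(w, p) = (p + w)/(p + w) = 1)
c(J) = 2 + 2*J/3 (c(J) = 2*((1 + 2) + J)/3 = 2*(3 + J)/3 = 2 + 2*J/3)
v(z) = 4*z**2/3 (v(z) = (z + z)**2/3 = (2*z)**2/3 = (4*z**2)/3 = 4*z**2/3)
c(5)*(-34 + v(8)) = (2 + (2/3)*5)*(-34 + (4/3)*8**2) = (2 + 10/3)*(-34 + (4/3)*64) = 16*(-34 + 256/3)/3 = (16/3)*(154/3) = 2464/9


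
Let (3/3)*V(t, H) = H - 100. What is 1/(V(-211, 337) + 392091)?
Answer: 1/392328 ≈ 2.5489e-6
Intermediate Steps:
V(t, H) = -100 + H (V(t, H) = H - 100 = -100 + H)
1/(V(-211, 337) + 392091) = 1/((-100 + 337) + 392091) = 1/(237 + 392091) = 1/392328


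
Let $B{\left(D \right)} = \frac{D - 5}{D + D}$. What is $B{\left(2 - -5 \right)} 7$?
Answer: $1$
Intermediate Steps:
$B{\left(D \right)} = \frac{-5 + D}{2 D}$
$B{\left(2 - -5 \right)} 7 = \frac{-5 + \left(2 - -5\right)}{2 \left(2 - -5\right)} 7 = \frac{-5 + \left(2 + 5\right)}{2 \left(2 + 5\right)} 7 = \frac{-5 + 7}{2 \cdot 7} \cdot 7 = \frac{1}{2} \cdot \frac{1}{7} \cdot 2 \cdot 7 = \frac{1}{7} \cdot 7 = 1$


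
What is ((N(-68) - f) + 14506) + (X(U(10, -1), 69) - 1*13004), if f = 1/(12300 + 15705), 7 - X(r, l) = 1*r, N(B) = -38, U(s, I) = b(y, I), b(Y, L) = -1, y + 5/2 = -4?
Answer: 41223359/28005 ≈ 1472.0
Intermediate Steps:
y = -13/2 (y = -5/2 - 4 = -13/2 ≈ -6.5000)
U(s, I) = -1
X(r, l) = 7 - r
f = 1/28005 ≈ 3.5708e-5
((N(-68) - f) + 14506) + (X(U(10, -1), 69) - 1*13004) = ((-38 - 1*1/28005) + 14506) + ((7 - 1*(-1)) - 1*13004) = ((-38 - 1/28005) + 14506) + ((7 + 1) - 13004) = (-1064191/28005 + 14506) + (8 - 13004) = 405176339/28005 - 12996 = 41223359/28005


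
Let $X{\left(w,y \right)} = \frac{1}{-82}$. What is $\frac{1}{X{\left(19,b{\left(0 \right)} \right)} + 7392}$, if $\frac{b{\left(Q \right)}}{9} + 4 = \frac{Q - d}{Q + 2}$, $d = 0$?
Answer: $\frac{82}{606143} \approx 0.00013528$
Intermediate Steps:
$b{\left(Q \right)} = -36 + \frac{9 Q}{2 + Q}$ ($b{\left(Q \right)} = -36 + 9 \frac{Q - 0}{Q + 2} = -36 + 9 \frac{Q + 0}{2 + Q} = -36 + 9 \frac{Q}{2 + Q} = -36 + \frac{9 Q}{2 + Q}$)
$X{\left(w,y \right)} = - \frac{1}{82}$
$\frac{1}{X{\left(19,b{\left(0 \right)} \right)} + 7392} = \frac{1}{- \frac{1}{82} + 7392} = \frac{1}{\frac{606143}{82}} = \frac{82}{606143}$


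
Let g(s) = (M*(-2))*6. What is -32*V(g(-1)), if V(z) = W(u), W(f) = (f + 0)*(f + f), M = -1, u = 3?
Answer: -576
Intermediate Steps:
W(f) = 2*f**2 (W(f) = f*(2*f) = 2*f**2)
g(s) = 12 (g(s) = -1*(-2)*6 = 2*6 = 12)
V(z) = 18 (V(z) = 2*3**2 = 2*9 = 18)
-32*V(g(-1)) = -32*18 = -576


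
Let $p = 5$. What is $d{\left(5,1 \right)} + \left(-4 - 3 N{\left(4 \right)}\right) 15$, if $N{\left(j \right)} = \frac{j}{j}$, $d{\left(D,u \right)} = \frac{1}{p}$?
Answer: $- \frac{524}{5} \approx -104.8$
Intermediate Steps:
$d{\left(D,u \right)} = \frac{1}{5}$
$N{\left(j \right)} = 1$
$d{\left(5,1 \right)} + \left(-4 - 3 N{\left(4 \right)}\right) 15 = \frac{1}{5} + \left(-4 - 3\right) 15 = \frac{1}{5} - 105 = - \frac{524}{5}$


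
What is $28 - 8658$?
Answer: $-8630$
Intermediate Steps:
$28 - 8658 = -8630$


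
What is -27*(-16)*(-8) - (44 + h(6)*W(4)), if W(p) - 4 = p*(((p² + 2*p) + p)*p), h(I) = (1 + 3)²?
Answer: -10732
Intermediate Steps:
h(I) = 16 (h(I) = 4² = 16)
W(p) = 4 + p²*(p² + 3*p) (W(p) = 4 + p*(((p² + 2*p) + p)*p) = 4 + p*((p² + 3*p)*p) = 4 + p*(p*(p² + 3*p)) = 4 + p²*(p² + 3*p))
-27*(-16)*(-8) - (44 + h(6)*W(4)) = -27*(-16)*(-8) - (44 + 16*(4 + 4⁴ + 3*4³)) = 432*(-8) - (44 + 16*(4 + 256 + 3*64)) = -3456 - (44 + 16*(4 + 256 + 192)) = -3456 - (44 + 16*452) = -3456 - (44 + 7232) = -3456 - 1*7276 = -3456 - 7276 = -10732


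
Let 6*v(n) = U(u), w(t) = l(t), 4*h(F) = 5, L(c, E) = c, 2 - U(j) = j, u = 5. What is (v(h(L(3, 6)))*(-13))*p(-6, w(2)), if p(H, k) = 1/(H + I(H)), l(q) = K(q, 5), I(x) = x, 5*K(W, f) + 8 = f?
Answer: -13/24 ≈ -0.54167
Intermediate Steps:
U(j) = 2 - j
K(W, f) = -8/5 + f/5
h(F) = 5/4 (h(F) = (¼)*5 = 5/4)
l(q) = -⅗ (l(q) = -8/5 + (⅕)*5 = -8/5 + 1 = -⅗)
w(t) = -⅗
p(H, k) = 1/(2*H) (p(H, k) = 1/(H + H) = 1/(2*H))
v(n) = -½ (v(n) = (2 - 1*5)/6 = (2 - 5)/6 = (⅙)*(-3) = -½)
(v(h(L(3, 6)))*(-13))*p(-6, w(2)) = (-½*(-13))*((½)/(-6)) = 13*((½)*(-⅙))/2 = (13/2)*(-1/12) = -13/24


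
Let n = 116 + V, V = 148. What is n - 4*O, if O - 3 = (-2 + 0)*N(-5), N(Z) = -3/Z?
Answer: 1284/5 ≈ 256.80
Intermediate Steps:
O = 9/5 (O = 3 + (-2 + 0)*(-3/(-5)) = 3 - (-6)*(-1)/5 = 3 - 2*⅗ = 3 - 6/5 = 9/5 ≈ 1.8000)
n = 264 (n = 116 + 148 = 264)
n - 4*O = 264 - 4*9/5 = 264 - 36/5 = 1284/5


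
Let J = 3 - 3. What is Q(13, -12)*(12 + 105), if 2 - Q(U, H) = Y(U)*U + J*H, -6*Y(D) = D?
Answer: 7059/2 ≈ 3529.5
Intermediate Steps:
Y(D) = -D/6
J = 0
Q(U, H) = 2 + U**2/6 (Q(U, H) = 2 - ((-U/6)*U + 0*H) = 2 - (-U**2/6 + 0) = 2 - (-1)*U**2/6 = 2 + U**2/6)
Q(13, -12)*(12 + 105) = (2 + (1/6)*13**2)*(12 + 105) = (2 + (1/6)*169)*117 = (2 + 169/6)*117 = (181/6)*117 = 7059/2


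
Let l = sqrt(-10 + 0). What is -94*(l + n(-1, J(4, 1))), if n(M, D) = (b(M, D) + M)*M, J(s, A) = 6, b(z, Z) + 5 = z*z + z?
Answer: -564 - 94*I*sqrt(10) ≈ -564.0 - 297.25*I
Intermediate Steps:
b(z, Z) = -5 + z + z**2 (b(z, Z) = -5 + (z*z + z) = -5 + (z**2 + z) = -5 + (z + z**2) = -5 + z + z**2)
n(M, D) = M*(-5 + M**2 + 2*M) (n(M, D) = ((-5 + M + M**2) + M)*M = (-5 + M**2 + 2*M)*M = M*(-5 + M**2 + 2*M))
l = I*sqrt(10) (l = sqrt(-10) = I*sqrt(10) ≈ 3.1623*I)
-94*(l + n(-1, J(4, 1))) = -94*(I*sqrt(10) - (-5 + (-1)**2 + 2*(-1))) = -94*(I*sqrt(10) - (-5 + 1 - 2)) = -94*(I*sqrt(10) - 1*(-6)) = -94*(I*sqrt(10) + 6) = -94*(6 + I*sqrt(10)) = -564 - 94*I*sqrt(10)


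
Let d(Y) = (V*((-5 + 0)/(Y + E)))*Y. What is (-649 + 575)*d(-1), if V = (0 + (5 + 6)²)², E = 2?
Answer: -5417170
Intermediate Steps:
V = 14641 (V = (0 + 11²)² = (0 + 121)² = 121² = 14641)
d(Y) = -73205*Y/(2 + Y) (d(Y) = (14641*((-5 + 0)/(Y + 2)))*Y = (14641*(-5/(2 + Y)))*Y = (-73205/(2 + Y))*Y = -73205*Y/(2 + Y))
(-649 + 575)*d(-1) = (-649 + 575)*(-73205*(-1)/(2 - 1)) = -(-5417170)*(-1)/1 = -(-5417170)*(-1) = -74*73205 = -5417170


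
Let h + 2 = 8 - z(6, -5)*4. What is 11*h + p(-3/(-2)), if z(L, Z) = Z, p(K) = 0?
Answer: 286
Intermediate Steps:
h = 26 (h = -2 + (8 - (-5)*4) = -2 + (8 - 1*(-20)) = -2 + (8 + 20) = -2 + 28 = 26)
11*h + p(-3/(-2)) = 11*26 + 0 = 286 + 0 = 286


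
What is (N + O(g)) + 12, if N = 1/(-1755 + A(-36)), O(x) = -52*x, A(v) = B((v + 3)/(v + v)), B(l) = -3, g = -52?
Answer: 4774727/1758 ≈ 2716.0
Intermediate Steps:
A(v) = -3
N = -1/1758 (N = 1/(-1755 - 3) = 1/(-1758) = -1/1758 ≈ -0.00056883)
(N + O(g)) + 12 = (-1/1758 - 52*(-52)) + 12 = (-1/1758 + 2704) + 12 = 4753631/1758 + 12 = 4774727/1758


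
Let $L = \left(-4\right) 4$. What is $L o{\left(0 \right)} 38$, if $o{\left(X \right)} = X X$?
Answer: $0$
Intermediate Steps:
$o{\left(X \right)} = X^{2}$
$L = -16$
$L o{\left(0 \right)} 38 = - 16 \cdot 0^{2} \cdot 38 = \left(-16\right) 0 \cdot 38 = 0 \cdot 38 = 0$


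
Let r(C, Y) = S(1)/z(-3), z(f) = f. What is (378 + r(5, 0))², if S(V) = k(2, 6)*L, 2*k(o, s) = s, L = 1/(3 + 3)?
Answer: 5139289/36 ≈ 1.4276e+5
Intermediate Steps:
L = ⅙ (L = 1/6 = ⅙ ≈ 0.16667)
k(o, s) = s/2
S(V) = ½ (S(V) = ((½)*6)*(⅙) = 3*(⅙) = ½)
r(C, Y) = -⅙ (r(C, Y) = (½)/(-3) = (½)*(-⅓) = -⅙)
(378 + r(5, 0))² = (378 - ⅙)² = (2267/6)² = 5139289/36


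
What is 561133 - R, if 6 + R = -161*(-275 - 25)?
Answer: 512839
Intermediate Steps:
R = 48294 (R = -6 - 161*(-275 - 25) = -6 - 161*(-300) = -6 + 48300 = 48294)
561133 - R = 561133 - 1*48294 = 561133 - 48294 = 512839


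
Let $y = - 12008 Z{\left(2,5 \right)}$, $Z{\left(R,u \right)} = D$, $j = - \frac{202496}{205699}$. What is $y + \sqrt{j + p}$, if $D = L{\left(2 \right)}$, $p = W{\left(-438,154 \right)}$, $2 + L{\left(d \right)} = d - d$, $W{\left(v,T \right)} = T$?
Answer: $24016 + \frac{35 \sqrt{5285230106}}{205699} \approx 24028.0$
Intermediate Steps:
$L{\left(d \right)} = -2$ ($L{\left(d \right)} = -2 + \left(d - d\right) = -2 + 0 = -2$)
$j = - \frac{202496}{205699}$ ($j = \left(-202496\right) \frac{1}{205699} = - \frac{202496}{205699} \approx -0.98443$)
$p = 154$
$D = -2$
$Z{\left(R,u \right)} = -2$
$y = 24016$ ($y = \left(-12008\right) \left(-2\right) = 24016$)
$y + \sqrt{j + p} = 24016 + \sqrt{- \frac{202496}{205699} + 154} = 24016 + \sqrt{\frac{31475150}{205699}} = 24016 + \frac{35 \sqrt{5285230106}}{205699}$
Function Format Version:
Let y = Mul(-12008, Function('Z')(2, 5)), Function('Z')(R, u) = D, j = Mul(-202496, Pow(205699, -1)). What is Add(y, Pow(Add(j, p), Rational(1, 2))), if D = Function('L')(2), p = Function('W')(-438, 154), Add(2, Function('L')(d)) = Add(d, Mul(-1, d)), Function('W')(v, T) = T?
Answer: Add(24016, Mul(Rational(35, 205699), Pow(5285230106, Rational(1, 2)))) ≈ 24028.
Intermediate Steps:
Function('L')(d) = -2 (Function('L')(d) = Add(-2, Add(d, Mul(-1, d))) = Add(-2, 0) = -2)
j = Rational(-202496, 205699) (j = Mul(-202496, Rational(1, 205699)) = Rational(-202496, 205699) ≈ -0.98443)
p = 154
D = -2
Function('Z')(R, u) = -2
y = 24016 (y = Mul(-12008, -2) = 24016)
Add(y, Pow(Add(j, p), Rational(1, 2))) = Add(24016, Pow(Add(Rational(-202496, 205699), 154), Rational(1, 2))) = Add(24016, Pow(Rational(31475150, 205699), Rational(1, 2))) = Add(24016, Mul(Rational(35, 205699), Pow(5285230106, Rational(1, 2))))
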